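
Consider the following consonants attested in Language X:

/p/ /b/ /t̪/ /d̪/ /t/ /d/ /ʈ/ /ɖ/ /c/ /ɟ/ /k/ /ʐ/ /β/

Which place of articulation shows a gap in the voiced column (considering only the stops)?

Voiceless: /p/ (bilabial), /t̪/ (dental), /t/ (alveolar), /ʈ/ (retroflex), /c/ (palatal), /k/ (velar).
Voiced: /b/ (bilabial), /d̪/ (dental), /d/ (alveolar), /ɖ/ (retroflex), /ɟ/ (palatal).
Every place of articulation has a voiced member except velar, where /ɡ/ would be expected.

velar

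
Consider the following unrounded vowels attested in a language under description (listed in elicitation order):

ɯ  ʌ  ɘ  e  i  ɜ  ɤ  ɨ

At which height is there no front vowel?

height            front     central   back    
high              i         ɨ         ɯ       
high-mid          e         ɘ         ɤ       
low-mid           —         ɜ         ʌ       
Every height has a front member except low-mid, where /ɛ/ would be expected.

low-mid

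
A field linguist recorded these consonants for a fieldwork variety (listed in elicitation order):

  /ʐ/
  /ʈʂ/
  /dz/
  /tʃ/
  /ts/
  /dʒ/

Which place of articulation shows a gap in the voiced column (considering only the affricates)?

place of articulation  voiceless  voiced  
alveolar          ts        dz      
postalveolar      tʃ        dʒ      
retroflex         ʈʂ        —       
Every place of articulation has a voiced member except retroflex, where /ɖʐ/ would be expected.

retroflex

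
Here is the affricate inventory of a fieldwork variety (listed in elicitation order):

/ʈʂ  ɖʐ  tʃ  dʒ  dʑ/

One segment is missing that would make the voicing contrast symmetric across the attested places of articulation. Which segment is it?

/tɕ/

Voiceless: /tʃ/ (postalveolar), /ʈʂ/ (retroflex).
Voiced: /dʒ/ (postalveolar), /ɖʐ/ (retroflex), /dʑ/ (alveolo-palatal).
The alveolo-palatal row has no voiceless member, so the gap is the voiceless alveolo-palatal affricate /tɕ/.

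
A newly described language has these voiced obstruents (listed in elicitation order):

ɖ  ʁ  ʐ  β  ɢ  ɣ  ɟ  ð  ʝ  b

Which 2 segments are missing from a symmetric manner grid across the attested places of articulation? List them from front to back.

bilabial: stop /b/, fricative /β/.
dental: stop —, fricative /ð/.
retroflex: stop /ɖ/, fricative /ʐ/.
palatal: stop /ɟ/, fricative /ʝ/.
velar: stop —, fricative /ɣ/.
uvular: stop /ɢ/, fricative /ʁ/.
Gaps, from front to back: dental lacks stop (/d̪/); velar lacks stop (/ɡ/).

/d̪/, /ɡ/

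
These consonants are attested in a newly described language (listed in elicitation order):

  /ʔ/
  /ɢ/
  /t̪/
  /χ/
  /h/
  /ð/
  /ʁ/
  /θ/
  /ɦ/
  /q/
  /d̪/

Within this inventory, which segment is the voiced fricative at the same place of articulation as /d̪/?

/ð/

/d̪/ is a voiced dental stop.
The voiced fricative at the same place is a voiced dental fricative — in this inventory, /ð/.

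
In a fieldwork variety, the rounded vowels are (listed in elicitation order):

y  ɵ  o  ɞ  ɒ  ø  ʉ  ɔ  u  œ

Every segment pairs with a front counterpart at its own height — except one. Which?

High: /y/ ~ /ʉ/ ~ /u/
High-mid: /ø/ ~ /ɵ/ ~ /o/
Low-mid: /œ/ ~ /ɞ/ ~ /ɔ/
Low: only /ɒ/ (back); no front partner.
So /ɒ/ is the unpaired segment.

/ɒ/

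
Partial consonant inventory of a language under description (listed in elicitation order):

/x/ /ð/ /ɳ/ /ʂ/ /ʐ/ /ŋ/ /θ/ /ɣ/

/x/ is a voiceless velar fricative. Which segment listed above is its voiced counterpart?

The voiced counterpart is a voiced velar fricative — in this inventory, /ɣ/.

/ɣ/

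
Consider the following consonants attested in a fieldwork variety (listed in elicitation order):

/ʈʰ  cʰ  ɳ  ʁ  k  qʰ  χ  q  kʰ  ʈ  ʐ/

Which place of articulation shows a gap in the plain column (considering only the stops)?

palatal

place of articulation  plain     aspirated
retroflex         ʈ         ʈʰ      
palatal           —         cʰ      
velar             k         kʰ      
uvular            q         qʰ      
Every place of articulation has a plain member except palatal, where /c/ would be expected.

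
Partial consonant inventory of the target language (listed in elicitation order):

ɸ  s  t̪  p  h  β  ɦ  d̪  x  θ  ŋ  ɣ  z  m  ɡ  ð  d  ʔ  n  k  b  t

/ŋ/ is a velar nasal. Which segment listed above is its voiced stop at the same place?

/ɡ/

The voiced stop at the same place is a voiced velar stop — in this inventory, /ɡ/.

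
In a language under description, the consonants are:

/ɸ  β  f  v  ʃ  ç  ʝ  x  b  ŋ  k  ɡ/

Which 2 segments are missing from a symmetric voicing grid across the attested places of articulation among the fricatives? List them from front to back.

Voiceless: /ɸ/ (bilabial), /f/ (labiodental), /ʃ/ (postalveolar), /ç/ (palatal), /x/ (velar).
Voiced: /β/ (bilabial), /v/ (labiodental), /ʝ/ (palatal).
Gaps, from front to back: postalveolar lacks voiced (/ʒ/); velar lacks voiced (/ɣ/).

/ʒ/, /ɣ/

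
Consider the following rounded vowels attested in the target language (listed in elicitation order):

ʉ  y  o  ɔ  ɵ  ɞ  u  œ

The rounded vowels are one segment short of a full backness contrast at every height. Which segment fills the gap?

Front: /y/ (high), /œ/ (low-mid).
Central: /ʉ/ (high), /ɵ/ (high-mid), /ɞ/ (low-mid).
Back: /u/ (high), /o/ (high-mid), /ɔ/ (low-mid).
The high-mid row has no front member, so the gap is the high-mid front rounded vowel /ø/.

/ø/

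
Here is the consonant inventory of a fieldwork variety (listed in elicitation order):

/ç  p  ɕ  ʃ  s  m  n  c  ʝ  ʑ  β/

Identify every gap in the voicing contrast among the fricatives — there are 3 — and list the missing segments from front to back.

/ɸ/, /z/, /ʒ/

bilabial: voiceless —, voiced /β/.
alveolar: voiceless /s/, voiced —.
postalveolar: voiceless /ʃ/, voiced —.
alveolo-palatal: voiceless /ɕ/, voiced /ʑ/.
palatal: voiceless /ç/, voiced /ʝ/.
Gaps, from front to back: bilabial lacks voiceless (/ɸ/); alveolar lacks voiced (/z/); postalveolar lacks voiced (/ʒ/).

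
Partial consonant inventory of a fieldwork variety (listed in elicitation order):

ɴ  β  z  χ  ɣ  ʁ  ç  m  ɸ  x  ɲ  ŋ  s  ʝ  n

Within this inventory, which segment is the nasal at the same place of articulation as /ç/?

/ç/ is a voiceless palatal fricative.
The nasal at the same place is a palatal nasal — in this inventory, /ɲ/.

/ɲ/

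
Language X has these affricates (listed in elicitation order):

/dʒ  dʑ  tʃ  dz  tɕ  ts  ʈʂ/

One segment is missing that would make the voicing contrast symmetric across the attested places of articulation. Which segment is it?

place of articulation  voiceless  voiced  
alveolar          ts        dz      
postalveolar      tʃ        dʒ      
retroflex         ʈʂ        —       
alveolo-palatal   tɕ        dʑ      
The retroflex row has no voiced member, so the gap is the voiced retroflex affricate /ɖʐ/.

/ɖʐ/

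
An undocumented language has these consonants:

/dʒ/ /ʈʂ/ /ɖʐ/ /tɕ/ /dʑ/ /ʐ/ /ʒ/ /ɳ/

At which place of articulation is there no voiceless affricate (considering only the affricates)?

Voiceless: /ʈʂ/ (retroflex), /tɕ/ (alveolo-palatal).
Voiced: /dʒ/ (postalveolar), /ɖʐ/ (retroflex), /dʑ/ (alveolo-palatal).
Every place of articulation has a voiceless member except postalveolar, where /tʃ/ would be expected.

postalveolar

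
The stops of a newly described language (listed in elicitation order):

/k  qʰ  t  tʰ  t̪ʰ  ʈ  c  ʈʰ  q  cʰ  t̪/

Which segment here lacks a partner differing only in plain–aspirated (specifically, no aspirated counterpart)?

/k/

Dental: /t̪/ ~ /t̪ʰ/
Alveolar: /t/ ~ /tʰ/
Retroflex: /ʈ/ ~ /ʈʰ/
Palatal: /c/ ~ /cʰ/
Uvular: /q/ ~ /qʰ/
Velar: only /k/ (plain); no aspirated partner.
So /k/ is the unpaired segment.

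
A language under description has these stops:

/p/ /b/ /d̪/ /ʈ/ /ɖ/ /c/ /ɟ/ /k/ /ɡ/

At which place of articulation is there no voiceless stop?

dental

Voiceless: /p/ (bilabial), /ʈ/ (retroflex), /c/ (palatal), /k/ (velar).
Voiced: /b/ (bilabial), /d̪/ (dental), /ɖ/ (retroflex), /ɟ/ (palatal), /ɡ/ (velar).
Every place of articulation has a voiceless member except dental, where /t̪/ would be expected.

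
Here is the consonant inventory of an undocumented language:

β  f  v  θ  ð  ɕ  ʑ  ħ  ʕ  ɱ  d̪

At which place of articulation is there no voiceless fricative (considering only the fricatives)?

bilabial: voiceless —, voiced /β/.
labiodental: voiceless /f/, voiced /v/.
dental: voiceless /θ/, voiced /ð/.
alveolo-palatal: voiceless /ɕ/, voiced /ʑ/.
pharyngeal: voiceless /ħ/, voiced /ʕ/.
Every place of articulation has a voiceless member except bilabial, where /ɸ/ would be expected.

bilabial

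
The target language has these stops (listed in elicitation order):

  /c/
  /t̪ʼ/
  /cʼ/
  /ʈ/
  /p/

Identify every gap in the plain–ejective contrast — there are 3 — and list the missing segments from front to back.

Plain: /p/ (bilabial), /ʈ/ (retroflex), /c/ (palatal).
Ejective: /t̪ʼ/ (dental), /cʼ/ (palatal).
Gaps, from front to back: bilabial lacks ejective (/pʼ/); dental lacks plain (/t̪/); retroflex lacks ejective (/ʈʼ/).

/pʼ/, /t̪/, /ʈʼ/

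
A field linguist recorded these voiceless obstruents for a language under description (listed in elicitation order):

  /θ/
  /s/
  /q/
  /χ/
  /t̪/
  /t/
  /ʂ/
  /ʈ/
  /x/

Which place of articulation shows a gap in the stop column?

place of articulation  stop      fricative
dental            t̪        θ       
alveolar          t         s       
retroflex         ʈ         ʂ       
velar             —         x       
uvular            q         χ       
Every place of articulation has a stop member except velar, where /k/ would be expected.

velar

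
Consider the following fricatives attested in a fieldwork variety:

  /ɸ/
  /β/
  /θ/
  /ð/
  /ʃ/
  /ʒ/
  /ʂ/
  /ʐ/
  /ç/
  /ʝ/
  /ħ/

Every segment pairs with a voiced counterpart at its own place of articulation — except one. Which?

Bilabial: /ɸ/ ~ /β/
Dental: /θ/ ~ /ð/
Postalveolar: /ʃ/ ~ /ʒ/
Retroflex: /ʂ/ ~ /ʐ/
Palatal: /ç/ ~ /ʝ/
Pharyngeal: only /ħ/ (voiceless); no voiced partner.
So /ħ/ is the unpaired segment.

/ħ/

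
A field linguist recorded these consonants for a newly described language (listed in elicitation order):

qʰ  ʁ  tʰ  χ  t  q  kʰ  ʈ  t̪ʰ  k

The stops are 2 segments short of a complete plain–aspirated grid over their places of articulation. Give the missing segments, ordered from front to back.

/t̪/, /ʈʰ/

Plain: /t/ (alveolar), /ʈ/ (retroflex), /k/ (velar), /q/ (uvular).
Aspirated: /t̪ʰ/ (dental), /tʰ/ (alveolar), /kʰ/ (velar), /qʰ/ (uvular).
Gaps, from front to back: dental lacks plain (/t̪/); retroflex lacks aspirated (/ʈʰ/).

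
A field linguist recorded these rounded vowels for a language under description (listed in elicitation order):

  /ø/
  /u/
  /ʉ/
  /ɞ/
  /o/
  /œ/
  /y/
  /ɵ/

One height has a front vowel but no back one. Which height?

low-mid

height            front     central   back    
high              y         ʉ         u       
high-mid          ø         ɵ         o       
low-mid           œ         ɞ         —       
Every height has a back member except low-mid, where /ɔ/ would be expected.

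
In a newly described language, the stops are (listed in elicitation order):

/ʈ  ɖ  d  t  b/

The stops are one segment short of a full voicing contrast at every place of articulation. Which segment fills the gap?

bilabial: voiceless —, voiced /b/.
alveolar: voiceless /t/, voiced /d/.
retroflex: voiceless /ʈ/, voiced /ɖ/.
The bilabial row has no voiceless member, so the gap is the voiceless bilabial stop /p/.

/p/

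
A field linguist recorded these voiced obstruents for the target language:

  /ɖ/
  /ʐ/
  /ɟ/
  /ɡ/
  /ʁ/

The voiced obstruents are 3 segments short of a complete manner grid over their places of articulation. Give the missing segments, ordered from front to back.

place of articulation  stop      fricative
retroflex         ɖ         ʐ       
palatal           ɟ         —       
velar             ɡ         —       
uvular            —         ʁ       
Gaps, from front to back: palatal lacks fricative (/ʝ/); velar lacks fricative (/ɣ/); uvular lacks stop (/ɢ/).

/ʝ/, /ɣ/, /ɢ/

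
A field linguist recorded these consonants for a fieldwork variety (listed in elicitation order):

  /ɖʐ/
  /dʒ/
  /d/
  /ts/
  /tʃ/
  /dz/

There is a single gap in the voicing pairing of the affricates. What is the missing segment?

place of articulation  voiceless  voiced  
alveolar          ts        dz      
postalveolar      tʃ        dʒ      
retroflex         —         ɖʐ      
The retroflex row has no voiceless member, so the gap is the voiceless retroflex affricate /ʈʂ/.

/ʈʂ/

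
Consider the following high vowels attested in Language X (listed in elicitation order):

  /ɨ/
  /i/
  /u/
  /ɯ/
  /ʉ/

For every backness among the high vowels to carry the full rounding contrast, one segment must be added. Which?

/y/

Unrounded: /i/ (front), /ɨ/ (central), /ɯ/ (back).
Rounded: /ʉ/ (central), /u/ (back).
The front row has no rounded member, so the gap is the front rounded vowel /y/.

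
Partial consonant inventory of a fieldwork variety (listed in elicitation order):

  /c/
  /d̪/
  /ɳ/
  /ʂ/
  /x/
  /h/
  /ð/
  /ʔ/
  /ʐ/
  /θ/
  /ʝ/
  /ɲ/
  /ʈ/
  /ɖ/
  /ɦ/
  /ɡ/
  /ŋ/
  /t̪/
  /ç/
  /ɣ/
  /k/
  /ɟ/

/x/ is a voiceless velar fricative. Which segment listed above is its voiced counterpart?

/ɣ/

The voiced counterpart is a voiced velar fricative — in this inventory, /ɣ/.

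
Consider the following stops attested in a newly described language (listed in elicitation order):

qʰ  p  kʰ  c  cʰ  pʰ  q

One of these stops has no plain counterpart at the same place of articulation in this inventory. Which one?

/kʰ/

Bilabial: /p/ ~ /pʰ/
Palatal: /c/ ~ /cʰ/
Uvular: /q/ ~ /qʰ/
Velar: only /kʰ/ (aspirated); no plain partner.
So /kʰ/ is the unpaired segment.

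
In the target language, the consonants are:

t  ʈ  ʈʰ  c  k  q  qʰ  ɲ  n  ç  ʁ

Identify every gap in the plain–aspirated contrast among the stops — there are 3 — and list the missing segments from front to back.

/tʰ/, /cʰ/, /kʰ/

alveolar: plain /t/, aspirated —.
retroflex: plain /ʈ/, aspirated /ʈʰ/.
palatal: plain /c/, aspirated —.
velar: plain /k/, aspirated —.
uvular: plain /q/, aspirated /qʰ/.
Gaps, from front to back: alveolar lacks aspirated (/tʰ/); palatal lacks aspirated (/cʰ/); velar lacks aspirated (/kʰ/).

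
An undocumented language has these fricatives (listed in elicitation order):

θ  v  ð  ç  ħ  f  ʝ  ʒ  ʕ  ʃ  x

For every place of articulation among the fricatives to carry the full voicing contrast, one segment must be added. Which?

Voiceless: /f/ (labiodental), /θ/ (dental), /ʃ/ (postalveolar), /ç/ (palatal), /x/ (velar), /ħ/ (pharyngeal).
Voiced: /v/ (labiodental), /ð/ (dental), /ʒ/ (postalveolar), /ʝ/ (palatal), /ʕ/ (pharyngeal).
The velar row has no voiced member, so the gap is the voiced velar fricative /ɣ/.

/ɣ/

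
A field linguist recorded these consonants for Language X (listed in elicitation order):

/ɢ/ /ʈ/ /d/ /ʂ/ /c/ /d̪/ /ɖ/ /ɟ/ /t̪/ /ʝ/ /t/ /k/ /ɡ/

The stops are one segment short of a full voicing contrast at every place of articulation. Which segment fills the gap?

place of articulation  voiceless  voiced  
dental            t̪        d̪      
alveolar          t         d       
retroflex         ʈ         ɖ       
palatal           c         ɟ       
velar             k         ɡ       
uvular            —         ɢ       
The uvular row has no voiceless member, so the gap is the voiceless uvular stop /q/.

/q/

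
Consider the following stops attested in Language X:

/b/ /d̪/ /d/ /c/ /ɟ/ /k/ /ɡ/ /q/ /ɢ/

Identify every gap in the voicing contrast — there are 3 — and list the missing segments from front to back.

place of articulation  voiceless  voiced  
bilabial          —         b       
dental            —         d̪      
alveolar          —         d       
palatal           c         ɟ       
velar             k         ɡ       
uvular            q         ɢ       
Gaps, from front to back: bilabial lacks voiceless (/p/); dental lacks voiceless (/t̪/); alveolar lacks voiceless (/t/).

/p/, /t̪/, /t/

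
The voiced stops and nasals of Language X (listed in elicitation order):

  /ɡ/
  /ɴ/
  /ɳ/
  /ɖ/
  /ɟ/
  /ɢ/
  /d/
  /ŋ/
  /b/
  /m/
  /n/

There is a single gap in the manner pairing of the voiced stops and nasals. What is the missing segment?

/ɲ/

place of articulation  oral stop  nasal   
bilabial          b         m       
alveolar          d         n       
retroflex         ɖ         ɳ       
palatal           ɟ         —       
velar             ɡ         ŋ       
uvular            ɢ         ɴ       
The palatal row has no nasal member, so the gap is the palatal nasal /ɲ/.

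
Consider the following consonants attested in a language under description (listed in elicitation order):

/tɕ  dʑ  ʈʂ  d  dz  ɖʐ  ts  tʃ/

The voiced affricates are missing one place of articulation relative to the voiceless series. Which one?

alveolar: voiceless /ts/, voiced /dz/.
postalveolar: voiceless /tʃ/, voiced —.
retroflex: voiceless /ʈʂ/, voiced /ɖʐ/.
alveolo-palatal: voiceless /tɕ/, voiced /dʑ/.
Every place of articulation has a voiced member except postalveolar, where /dʒ/ would be expected.

postalveolar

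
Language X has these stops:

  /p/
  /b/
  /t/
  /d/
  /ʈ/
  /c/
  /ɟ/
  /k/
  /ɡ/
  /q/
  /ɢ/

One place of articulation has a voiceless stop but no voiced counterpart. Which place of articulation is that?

place of articulation  voiceless  voiced  
bilabial          p         b       
alveolar          t         d       
retroflex         ʈ         —       
palatal           c         ɟ       
velar             k         ɡ       
uvular            q         ɢ       
Every place of articulation has a voiced member except retroflex, where /ɖ/ would be expected.

retroflex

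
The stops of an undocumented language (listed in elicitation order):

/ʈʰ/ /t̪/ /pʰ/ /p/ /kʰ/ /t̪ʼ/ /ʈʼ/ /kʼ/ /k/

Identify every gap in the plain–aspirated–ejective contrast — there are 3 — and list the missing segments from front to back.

/pʼ/, /t̪ʰ/, /ʈ/

bilabial: plain /p/, aspirated /pʰ/, ejective —.
dental: plain /t̪/, aspirated —, ejective /t̪ʼ/.
retroflex: plain —, aspirated /ʈʰ/, ejective /ʈʼ/.
velar: plain /k/, aspirated /kʰ/, ejective /kʼ/.
Gaps, from front to back: bilabial lacks ejective (/pʼ/); dental lacks aspirated (/t̪ʰ/); retroflex lacks plain (/ʈ/).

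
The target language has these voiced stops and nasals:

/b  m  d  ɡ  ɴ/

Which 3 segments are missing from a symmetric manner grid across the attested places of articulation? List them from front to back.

Oral stop: /b/ (bilabial), /d/ (alveolar), /ɡ/ (velar).
Nasal: /m/ (bilabial), /ɴ/ (uvular).
Gaps, from front to back: alveolar lacks nasal (/n/); velar lacks nasal (/ŋ/); uvular lacks oral stop (/ɢ/).

/n/, /ŋ/, /ɢ/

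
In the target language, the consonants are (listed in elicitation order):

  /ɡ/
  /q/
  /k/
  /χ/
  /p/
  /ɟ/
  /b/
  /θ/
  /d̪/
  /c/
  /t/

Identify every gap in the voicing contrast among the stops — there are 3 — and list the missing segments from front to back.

Voiceless: /p/ (bilabial), /t/ (alveolar), /c/ (palatal), /k/ (velar), /q/ (uvular).
Voiced: /b/ (bilabial), /d̪/ (dental), /ɟ/ (palatal), /ɡ/ (velar).
Gaps, from front to back: dental lacks voiceless (/t̪/); alveolar lacks voiced (/d/); uvular lacks voiced (/ɢ/).

/t̪/, /d/, /ɢ/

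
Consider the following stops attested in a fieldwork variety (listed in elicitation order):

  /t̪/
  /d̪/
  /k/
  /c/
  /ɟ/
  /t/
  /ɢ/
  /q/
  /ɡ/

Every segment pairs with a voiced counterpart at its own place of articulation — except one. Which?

Dental: /t̪/ ~ /d̪/
Palatal: /c/ ~ /ɟ/
Velar: /k/ ~ /ɡ/
Uvular: /q/ ~ /ɢ/
Alveolar: only /t/ (voiceless); no voiced partner.
So /t/ is the unpaired segment.

/t/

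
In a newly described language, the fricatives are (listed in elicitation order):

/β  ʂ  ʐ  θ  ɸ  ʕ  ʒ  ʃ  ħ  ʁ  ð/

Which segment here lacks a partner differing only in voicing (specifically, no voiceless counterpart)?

/ʁ/

Bilabial: /ɸ/ ~ /β/
Dental: /θ/ ~ /ð/
Postalveolar: /ʃ/ ~ /ʒ/
Retroflex: /ʂ/ ~ /ʐ/
Pharyngeal: /ħ/ ~ /ʕ/
Uvular: only /ʁ/ (voiced); no voiceless partner.
So /ʁ/ is the unpaired segment.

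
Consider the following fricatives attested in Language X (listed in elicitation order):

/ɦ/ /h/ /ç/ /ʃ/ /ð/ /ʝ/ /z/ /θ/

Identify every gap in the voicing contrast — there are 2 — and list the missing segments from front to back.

/s/, /ʒ/

place of articulation  voiceless  voiced  
dental            θ         ð       
alveolar          —         z       
postalveolar      ʃ         —       
palatal           ç         ʝ       
glottal           h         ɦ       
Gaps, from front to back: alveolar lacks voiceless (/s/); postalveolar lacks voiced (/ʒ/).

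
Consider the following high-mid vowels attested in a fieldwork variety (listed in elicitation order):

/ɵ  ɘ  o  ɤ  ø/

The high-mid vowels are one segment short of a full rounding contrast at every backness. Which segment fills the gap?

/e/

front: unrounded —, rounded /ø/.
central: unrounded /ɘ/, rounded /ɵ/.
back: unrounded /ɤ/, rounded /o/.
The front row has no unrounded member, so the gap is the front unrounded vowel /e/.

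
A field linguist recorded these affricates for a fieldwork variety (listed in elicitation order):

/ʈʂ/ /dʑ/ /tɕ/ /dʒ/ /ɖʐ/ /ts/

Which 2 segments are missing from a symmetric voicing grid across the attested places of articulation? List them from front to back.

place of articulation  voiceless  voiced  
alveolar          ts        —       
postalveolar      —         dʒ      
retroflex         ʈʂ        ɖʐ      
alveolo-palatal   tɕ        dʑ      
Gaps, from front to back: alveolar lacks voiced (/dz/); postalveolar lacks voiceless (/tʃ/).

/dz/, /tʃ/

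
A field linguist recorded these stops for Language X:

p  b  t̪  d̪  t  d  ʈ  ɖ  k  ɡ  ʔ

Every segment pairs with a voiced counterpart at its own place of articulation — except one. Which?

/ʔ/

Bilabial: /p/ ~ /b/
Dental: /t̪/ ~ /d̪/
Alveolar: /t/ ~ /d/
Retroflex: /ʈ/ ~ /ɖ/
Velar: /k/ ~ /ɡ/
Glottal: only /ʔ/ (voiceless); no voiced partner.
So /ʔ/ is the unpaired segment.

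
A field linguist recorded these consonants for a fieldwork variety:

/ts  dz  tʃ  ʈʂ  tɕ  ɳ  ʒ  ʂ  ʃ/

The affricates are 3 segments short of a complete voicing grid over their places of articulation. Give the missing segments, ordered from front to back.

/dʒ/, /ɖʐ/, /dʑ/

alveolar: voiceless /ts/, voiced /dz/.
postalveolar: voiceless /tʃ/, voiced —.
retroflex: voiceless /ʈʂ/, voiced —.
alveolo-palatal: voiceless /tɕ/, voiced —.
Gaps, from front to back: postalveolar lacks voiced (/dʒ/); retroflex lacks voiced (/ɖʐ/); alveolo-palatal lacks voiced (/dʑ/).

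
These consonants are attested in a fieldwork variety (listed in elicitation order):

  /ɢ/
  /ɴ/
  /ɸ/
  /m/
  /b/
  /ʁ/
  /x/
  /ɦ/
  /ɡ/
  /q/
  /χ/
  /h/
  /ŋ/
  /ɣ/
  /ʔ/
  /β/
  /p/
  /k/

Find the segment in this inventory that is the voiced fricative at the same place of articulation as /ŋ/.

/ŋ/ is a velar nasal.
The voiced fricative at the same place is a voiced velar fricative — in this inventory, /ɣ/.

/ɣ/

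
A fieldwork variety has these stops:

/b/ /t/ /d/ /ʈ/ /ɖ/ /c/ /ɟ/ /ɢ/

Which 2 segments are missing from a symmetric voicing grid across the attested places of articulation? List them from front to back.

/p/, /q/

place of articulation  voiceless  voiced  
bilabial          —         b       
alveolar          t         d       
retroflex         ʈ         ɖ       
palatal           c         ɟ       
uvular            —         ɢ       
Gaps, from front to back: bilabial lacks voiceless (/p/); uvular lacks voiceless (/q/).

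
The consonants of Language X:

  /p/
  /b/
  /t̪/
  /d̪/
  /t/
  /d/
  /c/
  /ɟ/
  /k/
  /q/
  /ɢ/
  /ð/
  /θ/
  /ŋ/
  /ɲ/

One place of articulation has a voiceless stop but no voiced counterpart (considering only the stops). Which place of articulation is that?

velar

bilabial: voiceless /p/, voiced /b/.
dental: voiceless /t̪/, voiced /d̪/.
alveolar: voiceless /t/, voiced /d/.
palatal: voiceless /c/, voiced /ɟ/.
velar: voiceless /k/, voiced —.
uvular: voiceless /q/, voiced /ɢ/.
Every place of articulation has a voiced member except velar, where /ɡ/ would be expected.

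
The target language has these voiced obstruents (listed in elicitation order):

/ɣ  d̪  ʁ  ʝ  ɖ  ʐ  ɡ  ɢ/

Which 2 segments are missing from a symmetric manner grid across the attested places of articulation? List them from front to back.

Stop: /d̪/ (dental), /ɖ/ (retroflex), /ɡ/ (velar), /ɢ/ (uvular).
Fricative: /ʐ/ (retroflex), /ʝ/ (palatal), /ɣ/ (velar), /ʁ/ (uvular).
Gaps, from front to back: dental lacks fricative (/ð/); palatal lacks stop (/ɟ/).

/ð/, /ɟ/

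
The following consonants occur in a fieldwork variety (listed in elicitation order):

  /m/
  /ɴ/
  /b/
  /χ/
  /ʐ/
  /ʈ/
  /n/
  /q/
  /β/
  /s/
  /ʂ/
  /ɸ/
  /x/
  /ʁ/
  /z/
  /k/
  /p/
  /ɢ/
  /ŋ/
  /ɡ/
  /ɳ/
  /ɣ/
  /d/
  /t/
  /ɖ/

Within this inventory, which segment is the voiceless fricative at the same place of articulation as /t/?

/s/

/t/ is a voiceless alveolar stop.
The voiceless fricative at the same place is a voiceless alveolar fricative — in this inventory, /s/.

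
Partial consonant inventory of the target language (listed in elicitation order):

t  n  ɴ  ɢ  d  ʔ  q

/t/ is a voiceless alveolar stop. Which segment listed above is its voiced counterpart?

/d/

The voiced counterpart is a voiced alveolar stop — in this inventory, /d/.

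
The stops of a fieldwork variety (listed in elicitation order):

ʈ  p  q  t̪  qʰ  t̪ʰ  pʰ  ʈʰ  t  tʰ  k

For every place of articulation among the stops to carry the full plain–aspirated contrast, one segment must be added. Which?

/kʰ/

Plain: /p/ (bilabial), /t̪/ (dental), /t/ (alveolar), /ʈ/ (retroflex), /k/ (velar), /q/ (uvular).
Aspirated: /pʰ/ (bilabial), /t̪ʰ/ (dental), /tʰ/ (alveolar), /ʈʰ/ (retroflex), /qʰ/ (uvular).
The velar row has no aspirated member, so the gap is the aspirated velar stop /kʰ/.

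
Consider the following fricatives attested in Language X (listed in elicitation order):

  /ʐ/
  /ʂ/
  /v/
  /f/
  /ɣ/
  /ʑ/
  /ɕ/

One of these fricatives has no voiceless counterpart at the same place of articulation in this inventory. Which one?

Labiodental: /f/ ~ /v/
Retroflex: /ʂ/ ~ /ʐ/
Alveolo-palatal: /ɕ/ ~ /ʑ/
Velar: only /ɣ/ (voiced); no voiceless partner.
So /ɣ/ is the unpaired segment.

/ɣ/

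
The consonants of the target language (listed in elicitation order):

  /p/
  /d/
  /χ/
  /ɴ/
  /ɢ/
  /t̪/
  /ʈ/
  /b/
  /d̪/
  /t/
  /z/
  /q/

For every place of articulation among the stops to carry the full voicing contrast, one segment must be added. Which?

/ɖ/

place of articulation  voiceless  voiced  
bilabial          p         b       
dental            t̪        d̪      
alveolar          t         d       
retroflex         ʈ         —       
uvular            q         ɢ       
The retroflex row has no voiced member, so the gap is the voiced retroflex stop /ɖ/.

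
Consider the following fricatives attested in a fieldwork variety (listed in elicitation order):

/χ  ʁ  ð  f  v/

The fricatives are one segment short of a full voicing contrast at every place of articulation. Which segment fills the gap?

labiodental: voiceless /f/, voiced /v/.
dental: voiceless —, voiced /ð/.
uvular: voiceless /χ/, voiced /ʁ/.
The dental row has no voiceless member, so the gap is the voiceless dental fricative /θ/.

/θ/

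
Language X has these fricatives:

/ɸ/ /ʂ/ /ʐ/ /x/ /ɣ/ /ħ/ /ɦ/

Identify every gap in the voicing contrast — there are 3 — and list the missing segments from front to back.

/β/, /ʕ/, /h/

bilabial: voiceless /ɸ/, voiced —.
retroflex: voiceless /ʂ/, voiced /ʐ/.
velar: voiceless /x/, voiced /ɣ/.
pharyngeal: voiceless /ħ/, voiced —.
glottal: voiceless —, voiced /ɦ/.
Gaps, from front to back: bilabial lacks voiced (/β/); pharyngeal lacks voiced (/ʕ/); glottal lacks voiceless (/h/).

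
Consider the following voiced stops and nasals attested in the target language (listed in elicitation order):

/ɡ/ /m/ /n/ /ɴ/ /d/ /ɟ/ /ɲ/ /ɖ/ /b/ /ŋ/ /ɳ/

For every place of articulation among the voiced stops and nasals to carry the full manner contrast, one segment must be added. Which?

/ɢ/

place of articulation  oral stop  nasal   
bilabial          b         m       
alveolar          d         n       
retroflex         ɖ         ɳ       
palatal           ɟ         ɲ       
velar             ɡ         ŋ       
uvular            —         ɴ       
The uvular row has no oral stop member, so the gap is the uvular oral stop /ɢ/.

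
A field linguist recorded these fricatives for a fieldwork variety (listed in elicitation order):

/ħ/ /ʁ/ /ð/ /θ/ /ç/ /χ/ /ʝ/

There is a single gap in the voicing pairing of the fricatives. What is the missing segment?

/ʕ/

Voiceless: /θ/ (dental), /ç/ (palatal), /χ/ (uvular), /ħ/ (pharyngeal).
Voiced: /ð/ (dental), /ʝ/ (palatal), /ʁ/ (uvular).
The pharyngeal row has no voiced member, so the gap is the voiced pharyngeal fricative /ʕ/.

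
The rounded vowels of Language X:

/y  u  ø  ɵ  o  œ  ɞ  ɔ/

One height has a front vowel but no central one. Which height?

high: front /y/, central —, back /u/.
high-mid: front /ø/, central /ɵ/, back /o/.
low-mid: front /œ/, central /ɞ/, back /ɔ/.
Every height has a central member except high, where /ʉ/ would be expected.

high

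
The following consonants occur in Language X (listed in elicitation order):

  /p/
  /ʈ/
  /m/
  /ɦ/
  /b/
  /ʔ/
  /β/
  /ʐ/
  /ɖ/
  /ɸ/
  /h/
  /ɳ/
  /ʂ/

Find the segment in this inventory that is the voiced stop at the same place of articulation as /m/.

/b/

/m/ is a bilabial nasal.
The voiced stop at the same place is a voiced bilabial stop — in this inventory, /b/.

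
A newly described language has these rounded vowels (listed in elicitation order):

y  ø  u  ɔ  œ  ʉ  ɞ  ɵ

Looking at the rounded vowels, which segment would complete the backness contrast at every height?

/o/

height            front     central   back    
high              y         ʉ         u       
high-mid          ø         ɵ         —       
low-mid           œ         ɞ         ɔ       
The high-mid row has no back member, so the gap is the high-mid back rounded vowel /o/.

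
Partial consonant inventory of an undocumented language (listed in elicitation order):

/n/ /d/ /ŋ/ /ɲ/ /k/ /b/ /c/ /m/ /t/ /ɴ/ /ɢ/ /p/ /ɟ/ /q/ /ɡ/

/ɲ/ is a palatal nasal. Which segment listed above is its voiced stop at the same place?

The voiced stop at the same place is a voiced palatal stop — in this inventory, /ɟ/.

/ɟ/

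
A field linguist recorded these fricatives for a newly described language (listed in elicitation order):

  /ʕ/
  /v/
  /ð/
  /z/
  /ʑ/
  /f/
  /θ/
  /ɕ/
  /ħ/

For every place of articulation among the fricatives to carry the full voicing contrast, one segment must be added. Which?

/s/

place of articulation  voiceless  voiced  
labiodental       f         v       
dental            θ         ð       
alveolar          —         z       
alveolo-palatal   ɕ         ʑ       
pharyngeal        ħ         ʕ       
The alveolar row has no voiceless member, so the gap is the voiceless alveolar fricative /s/.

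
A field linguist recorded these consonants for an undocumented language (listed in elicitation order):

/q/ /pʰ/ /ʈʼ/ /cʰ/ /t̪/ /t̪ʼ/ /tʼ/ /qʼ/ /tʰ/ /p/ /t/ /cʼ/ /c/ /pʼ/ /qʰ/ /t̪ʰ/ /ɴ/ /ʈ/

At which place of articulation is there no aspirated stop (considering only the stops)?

retroflex

place of articulation  plain     aspirated  ejective
bilabial          p         pʰ        pʼ      
dental            t̪        t̪ʰ       t̪ʼ     
alveolar          t         tʰ        tʼ      
retroflex         ʈ         —         ʈʼ      
palatal           c         cʰ        cʼ      
uvular            q         qʰ        qʼ      
Every place of articulation has an aspirated member except retroflex, where /ʈʰ/ would be expected.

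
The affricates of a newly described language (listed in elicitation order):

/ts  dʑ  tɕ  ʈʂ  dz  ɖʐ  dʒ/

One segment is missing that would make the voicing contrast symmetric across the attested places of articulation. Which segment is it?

/tʃ/

place of articulation  voiceless  voiced  
alveolar          ts        dz      
postalveolar      —         dʒ      
retroflex         ʈʂ        ɖʐ      
alveolo-palatal   tɕ        dʑ      
The postalveolar row has no voiceless member, so the gap is the voiceless postalveolar affricate /tʃ/.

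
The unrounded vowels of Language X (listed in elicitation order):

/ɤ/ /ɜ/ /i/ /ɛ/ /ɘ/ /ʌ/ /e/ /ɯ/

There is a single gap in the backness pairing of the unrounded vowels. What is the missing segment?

/ɨ/

high: front /i/, central —, back /ɯ/.
high-mid: front /e/, central /ɘ/, back /ɤ/.
low-mid: front /ɛ/, central /ɜ/, back /ʌ/.
The high row has no central member, so the gap is the high central unrounded vowel /ɨ/.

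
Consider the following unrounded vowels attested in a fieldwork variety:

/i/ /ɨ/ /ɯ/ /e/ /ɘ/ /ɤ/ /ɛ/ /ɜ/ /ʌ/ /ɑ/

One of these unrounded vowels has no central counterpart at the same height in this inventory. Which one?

/ɑ/

High: /i/ ~ /ɨ/ ~ /ɯ/
High-mid: /e/ ~ /ɘ/ ~ /ɤ/
Low-mid: /ɛ/ ~ /ɜ/ ~ /ʌ/
Low: only /ɑ/ (back); no central partner.
So /ɑ/ is the unpaired segment.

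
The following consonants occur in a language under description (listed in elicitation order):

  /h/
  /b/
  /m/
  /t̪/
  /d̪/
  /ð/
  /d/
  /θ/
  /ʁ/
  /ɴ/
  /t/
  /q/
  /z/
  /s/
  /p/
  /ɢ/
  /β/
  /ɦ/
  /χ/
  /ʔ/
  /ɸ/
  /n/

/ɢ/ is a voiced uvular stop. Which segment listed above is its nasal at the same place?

The nasal at the same place is an uvular nasal — in this inventory, /ɴ/.

/ɴ/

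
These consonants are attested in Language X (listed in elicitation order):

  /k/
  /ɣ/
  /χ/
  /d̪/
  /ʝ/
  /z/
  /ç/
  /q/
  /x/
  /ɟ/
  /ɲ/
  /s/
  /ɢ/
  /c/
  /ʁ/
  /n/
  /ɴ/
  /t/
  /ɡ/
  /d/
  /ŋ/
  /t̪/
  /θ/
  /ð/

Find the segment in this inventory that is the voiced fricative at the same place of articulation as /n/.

/z/

/n/ is an alveolar nasal.
The voiced fricative at the same place is a voiced alveolar fricative — in this inventory, /z/.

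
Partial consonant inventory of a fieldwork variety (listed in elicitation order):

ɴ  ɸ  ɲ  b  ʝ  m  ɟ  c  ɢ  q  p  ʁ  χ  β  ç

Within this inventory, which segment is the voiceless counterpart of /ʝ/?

/ç/

/ʝ/ is a voiced palatal fricative.
The voiceless counterpart is a voiceless palatal fricative — in this inventory, /ç/.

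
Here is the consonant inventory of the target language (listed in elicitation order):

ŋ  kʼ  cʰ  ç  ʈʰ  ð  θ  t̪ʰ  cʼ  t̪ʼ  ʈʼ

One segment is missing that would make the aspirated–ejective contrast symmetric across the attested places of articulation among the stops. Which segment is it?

Aspirated: /t̪ʰ/ (dental), /ʈʰ/ (retroflex), /cʰ/ (palatal).
Ejective: /t̪ʼ/ (dental), /ʈʼ/ (retroflex), /cʼ/ (palatal), /kʼ/ (velar).
The velar row has no aspirated member, so the gap is the aspirated velar stop /kʰ/.

/kʰ/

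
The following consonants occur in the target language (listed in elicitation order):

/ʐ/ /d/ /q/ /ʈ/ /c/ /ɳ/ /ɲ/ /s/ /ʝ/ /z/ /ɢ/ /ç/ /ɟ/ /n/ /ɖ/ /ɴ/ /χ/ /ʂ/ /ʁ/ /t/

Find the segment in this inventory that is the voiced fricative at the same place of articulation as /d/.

/z/

/d/ is a voiced alveolar stop.
The voiced fricative at the same place is a voiced alveolar fricative — in this inventory, /z/.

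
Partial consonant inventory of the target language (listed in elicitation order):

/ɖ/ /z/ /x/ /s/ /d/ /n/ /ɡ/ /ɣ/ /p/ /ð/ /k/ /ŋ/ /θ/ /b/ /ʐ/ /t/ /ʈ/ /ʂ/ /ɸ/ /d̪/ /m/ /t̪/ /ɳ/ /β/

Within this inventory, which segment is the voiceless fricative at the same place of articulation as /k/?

/k/ is a voiceless velar stop.
The voiceless fricative at the same place is a voiceless velar fricative — in this inventory, /x/.

/x/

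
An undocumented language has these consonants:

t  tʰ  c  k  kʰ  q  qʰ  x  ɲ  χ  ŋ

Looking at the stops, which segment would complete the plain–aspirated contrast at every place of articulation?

place of articulation  plain     aspirated
alveolar          t         tʰ      
palatal           c         —       
velar             k         kʰ      
uvular            q         qʰ      
The palatal row has no aspirated member, so the gap is the aspirated palatal stop /cʰ/.

/cʰ/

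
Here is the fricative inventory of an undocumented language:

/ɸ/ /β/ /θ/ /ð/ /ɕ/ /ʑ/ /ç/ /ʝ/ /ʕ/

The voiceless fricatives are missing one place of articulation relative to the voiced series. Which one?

Voiceless: /ɸ/ (bilabial), /θ/ (dental), /ɕ/ (alveolo-palatal), /ç/ (palatal).
Voiced: /β/ (bilabial), /ð/ (dental), /ʑ/ (alveolo-palatal), /ʝ/ (palatal), /ʕ/ (pharyngeal).
Every place of articulation has a voiceless member except pharyngeal, where /ħ/ would be expected.

pharyngeal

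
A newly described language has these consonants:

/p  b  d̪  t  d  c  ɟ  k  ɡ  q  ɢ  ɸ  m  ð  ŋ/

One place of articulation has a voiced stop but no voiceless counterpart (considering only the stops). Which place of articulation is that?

Voiceless: /p/ (bilabial), /t/ (alveolar), /c/ (palatal), /k/ (velar), /q/ (uvular).
Voiced: /b/ (bilabial), /d̪/ (dental), /d/ (alveolar), /ɟ/ (palatal), /ɡ/ (velar), /ɢ/ (uvular).
Every place of articulation has a voiceless member except dental, where /t̪/ would be expected.

dental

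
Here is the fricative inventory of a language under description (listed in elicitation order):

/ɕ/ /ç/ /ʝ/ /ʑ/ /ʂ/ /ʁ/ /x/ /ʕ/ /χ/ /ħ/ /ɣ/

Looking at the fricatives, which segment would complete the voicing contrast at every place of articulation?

/ʐ/

retroflex: voiceless /ʂ/, voiced —.
alveolo-palatal: voiceless /ɕ/, voiced /ʑ/.
palatal: voiceless /ç/, voiced /ʝ/.
velar: voiceless /x/, voiced /ɣ/.
uvular: voiceless /χ/, voiced /ʁ/.
pharyngeal: voiceless /ħ/, voiced /ʕ/.
The retroflex row has no voiced member, so the gap is the voiced retroflex fricative /ʐ/.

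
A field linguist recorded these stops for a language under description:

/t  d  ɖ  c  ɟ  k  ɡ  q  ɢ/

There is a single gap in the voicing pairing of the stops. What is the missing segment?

place of articulation  voiceless  voiced  
alveolar          t         d       
retroflex         —         ɖ       
palatal           c         ɟ       
velar             k         ɡ       
uvular            q         ɢ       
The retroflex row has no voiceless member, so the gap is the voiceless retroflex stop /ʈ/.

/ʈ/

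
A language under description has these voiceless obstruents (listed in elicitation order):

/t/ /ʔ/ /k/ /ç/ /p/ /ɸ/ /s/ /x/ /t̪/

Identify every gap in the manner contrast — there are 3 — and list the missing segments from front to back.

bilabial: stop /p/, fricative /ɸ/.
dental: stop /t̪/, fricative —.
alveolar: stop /t/, fricative /s/.
palatal: stop —, fricative /ç/.
velar: stop /k/, fricative /x/.
glottal: stop /ʔ/, fricative —.
Gaps, from front to back: dental lacks fricative (/θ/); palatal lacks stop (/c/); glottal lacks fricative (/h/).

/θ/, /c/, /h/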